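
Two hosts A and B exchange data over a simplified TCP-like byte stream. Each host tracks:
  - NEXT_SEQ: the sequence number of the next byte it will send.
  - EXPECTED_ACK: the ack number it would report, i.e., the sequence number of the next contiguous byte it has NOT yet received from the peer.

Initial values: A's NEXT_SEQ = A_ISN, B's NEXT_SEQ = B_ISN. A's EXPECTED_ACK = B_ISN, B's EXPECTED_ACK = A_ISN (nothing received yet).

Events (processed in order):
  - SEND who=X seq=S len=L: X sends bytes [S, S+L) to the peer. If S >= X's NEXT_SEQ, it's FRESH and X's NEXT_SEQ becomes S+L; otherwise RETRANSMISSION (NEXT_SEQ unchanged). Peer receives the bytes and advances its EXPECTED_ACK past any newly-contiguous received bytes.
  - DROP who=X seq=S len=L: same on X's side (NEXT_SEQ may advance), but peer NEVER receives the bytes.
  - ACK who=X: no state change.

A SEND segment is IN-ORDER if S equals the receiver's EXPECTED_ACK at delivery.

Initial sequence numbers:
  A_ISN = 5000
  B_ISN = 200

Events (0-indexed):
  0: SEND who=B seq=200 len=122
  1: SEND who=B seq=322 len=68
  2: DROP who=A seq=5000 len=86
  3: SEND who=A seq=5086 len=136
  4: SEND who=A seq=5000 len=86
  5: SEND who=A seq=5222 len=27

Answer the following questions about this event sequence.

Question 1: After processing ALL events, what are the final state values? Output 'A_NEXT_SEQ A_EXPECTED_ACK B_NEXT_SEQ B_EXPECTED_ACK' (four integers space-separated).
After event 0: A_seq=5000 A_ack=322 B_seq=322 B_ack=5000
After event 1: A_seq=5000 A_ack=390 B_seq=390 B_ack=5000
After event 2: A_seq=5086 A_ack=390 B_seq=390 B_ack=5000
After event 3: A_seq=5222 A_ack=390 B_seq=390 B_ack=5000
After event 4: A_seq=5222 A_ack=390 B_seq=390 B_ack=5222
After event 5: A_seq=5249 A_ack=390 B_seq=390 B_ack=5249

Answer: 5249 390 390 5249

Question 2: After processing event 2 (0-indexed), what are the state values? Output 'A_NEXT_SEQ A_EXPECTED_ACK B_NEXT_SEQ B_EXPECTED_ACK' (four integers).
After event 0: A_seq=5000 A_ack=322 B_seq=322 B_ack=5000
After event 1: A_seq=5000 A_ack=390 B_seq=390 B_ack=5000
After event 2: A_seq=5086 A_ack=390 B_seq=390 B_ack=5000

5086 390 390 5000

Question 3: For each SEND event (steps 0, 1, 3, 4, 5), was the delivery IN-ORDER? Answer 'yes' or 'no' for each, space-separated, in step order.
Step 0: SEND seq=200 -> in-order
Step 1: SEND seq=322 -> in-order
Step 3: SEND seq=5086 -> out-of-order
Step 4: SEND seq=5000 -> in-order
Step 5: SEND seq=5222 -> in-order

Answer: yes yes no yes yes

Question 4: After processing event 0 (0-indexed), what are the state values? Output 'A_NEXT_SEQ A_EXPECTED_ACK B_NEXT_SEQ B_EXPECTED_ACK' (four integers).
After event 0: A_seq=5000 A_ack=322 B_seq=322 B_ack=5000

5000 322 322 5000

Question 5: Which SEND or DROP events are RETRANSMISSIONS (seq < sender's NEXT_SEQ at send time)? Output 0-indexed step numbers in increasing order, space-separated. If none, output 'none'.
Answer: 4

Derivation:
Step 0: SEND seq=200 -> fresh
Step 1: SEND seq=322 -> fresh
Step 2: DROP seq=5000 -> fresh
Step 3: SEND seq=5086 -> fresh
Step 4: SEND seq=5000 -> retransmit
Step 5: SEND seq=5222 -> fresh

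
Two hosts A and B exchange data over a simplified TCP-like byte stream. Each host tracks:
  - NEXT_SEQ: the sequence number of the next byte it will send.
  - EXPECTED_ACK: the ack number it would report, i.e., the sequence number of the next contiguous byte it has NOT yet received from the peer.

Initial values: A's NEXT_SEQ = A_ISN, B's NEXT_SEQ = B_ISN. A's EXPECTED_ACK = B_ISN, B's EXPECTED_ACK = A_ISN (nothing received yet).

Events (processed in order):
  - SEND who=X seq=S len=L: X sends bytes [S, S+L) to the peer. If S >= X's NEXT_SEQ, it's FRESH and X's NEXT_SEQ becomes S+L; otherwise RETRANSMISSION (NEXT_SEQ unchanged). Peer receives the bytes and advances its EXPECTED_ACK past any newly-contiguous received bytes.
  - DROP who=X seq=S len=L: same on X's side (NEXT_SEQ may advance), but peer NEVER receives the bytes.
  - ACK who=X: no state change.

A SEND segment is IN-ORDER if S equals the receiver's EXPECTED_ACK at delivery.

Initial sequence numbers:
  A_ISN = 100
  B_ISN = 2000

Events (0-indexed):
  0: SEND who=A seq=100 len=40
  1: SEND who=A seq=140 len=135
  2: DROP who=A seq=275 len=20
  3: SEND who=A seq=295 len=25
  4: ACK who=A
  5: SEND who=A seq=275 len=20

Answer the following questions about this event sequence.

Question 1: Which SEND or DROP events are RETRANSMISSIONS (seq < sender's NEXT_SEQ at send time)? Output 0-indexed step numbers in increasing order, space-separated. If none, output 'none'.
Step 0: SEND seq=100 -> fresh
Step 1: SEND seq=140 -> fresh
Step 2: DROP seq=275 -> fresh
Step 3: SEND seq=295 -> fresh
Step 5: SEND seq=275 -> retransmit

Answer: 5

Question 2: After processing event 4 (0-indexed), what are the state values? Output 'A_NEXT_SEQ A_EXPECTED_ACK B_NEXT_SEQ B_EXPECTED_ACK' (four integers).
After event 0: A_seq=140 A_ack=2000 B_seq=2000 B_ack=140
After event 1: A_seq=275 A_ack=2000 B_seq=2000 B_ack=275
After event 2: A_seq=295 A_ack=2000 B_seq=2000 B_ack=275
After event 3: A_seq=320 A_ack=2000 B_seq=2000 B_ack=275
After event 4: A_seq=320 A_ack=2000 B_seq=2000 B_ack=275

320 2000 2000 275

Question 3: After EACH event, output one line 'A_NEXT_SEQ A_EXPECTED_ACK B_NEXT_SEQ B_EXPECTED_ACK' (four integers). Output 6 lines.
140 2000 2000 140
275 2000 2000 275
295 2000 2000 275
320 2000 2000 275
320 2000 2000 275
320 2000 2000 320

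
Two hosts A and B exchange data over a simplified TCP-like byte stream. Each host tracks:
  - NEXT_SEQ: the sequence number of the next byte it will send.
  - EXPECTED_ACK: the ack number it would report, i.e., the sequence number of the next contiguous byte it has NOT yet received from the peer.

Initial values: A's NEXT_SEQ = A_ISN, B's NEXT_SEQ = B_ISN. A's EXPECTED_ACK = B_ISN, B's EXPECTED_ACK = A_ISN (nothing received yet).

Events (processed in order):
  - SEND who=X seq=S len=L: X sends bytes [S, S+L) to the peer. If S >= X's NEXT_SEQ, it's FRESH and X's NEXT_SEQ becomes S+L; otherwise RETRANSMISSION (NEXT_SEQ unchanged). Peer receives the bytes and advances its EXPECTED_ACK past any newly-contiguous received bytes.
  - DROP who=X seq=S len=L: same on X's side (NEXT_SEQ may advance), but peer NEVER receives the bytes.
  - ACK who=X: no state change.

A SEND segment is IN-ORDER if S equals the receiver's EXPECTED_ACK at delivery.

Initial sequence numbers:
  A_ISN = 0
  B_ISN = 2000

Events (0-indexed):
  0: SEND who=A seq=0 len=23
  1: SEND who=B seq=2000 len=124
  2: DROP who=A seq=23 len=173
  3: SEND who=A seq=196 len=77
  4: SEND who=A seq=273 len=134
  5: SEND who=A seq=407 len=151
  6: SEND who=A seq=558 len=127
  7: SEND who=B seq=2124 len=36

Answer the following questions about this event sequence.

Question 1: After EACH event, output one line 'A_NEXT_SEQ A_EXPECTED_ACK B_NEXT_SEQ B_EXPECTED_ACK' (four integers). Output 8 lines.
23 2000 2000 23
23 2124 2124 23
196 2124 2124 23
273 2124 2124 23
407 2124 2124 23
558 2124 2124 23
685 2124 2124 23
685 2160 2160 23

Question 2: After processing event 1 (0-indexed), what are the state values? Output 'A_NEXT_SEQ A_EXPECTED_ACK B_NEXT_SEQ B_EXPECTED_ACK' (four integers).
After event 0: A_seq=23 A_ack=2000 B_seq=2000 B_ack=23
After event 1: A_seq=23 A_ack=2124 B_seq=2124 B_ack=23

23 2124 2124 23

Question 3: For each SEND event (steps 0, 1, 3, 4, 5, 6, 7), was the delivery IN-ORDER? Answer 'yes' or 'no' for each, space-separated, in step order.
Answer: yes yes no no no no yes

Derivation:
Step 0: SEND seq=0 -> in-order
Step 1: SEND seq=2000 -> in-order
Step 3: SEND seq=196 -> out-of-order
Step 4: SEND seq=273 -> out-of-order
Step 5: SEND seq=407 -> out-of-order
Step 6: SEND seq=558 -> out-of-order
Step 7: SEND seq=2124 -> in-order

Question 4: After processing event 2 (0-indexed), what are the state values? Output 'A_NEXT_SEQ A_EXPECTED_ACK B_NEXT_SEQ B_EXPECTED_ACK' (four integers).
After event 0: A_seq=23 A_ack=2000 B_seq=2000 B_ack=23
After event 1: A_seq=23 A_ack=2124 B_seq=2124 B_ack=23
After event 2: A_seq=196 A_ack=2124 B_seq=2124 B_ack=23

196 2124 2124 23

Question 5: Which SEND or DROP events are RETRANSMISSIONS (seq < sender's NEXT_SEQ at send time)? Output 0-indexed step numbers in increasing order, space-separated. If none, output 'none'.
Step 0: SEND seq=0 -> fresh
Step 1: SEND seq=2000 -> fresh
Step 2: DROP seq=23 -> fresh
Step 3: SEND seq=196 -> fresh
Step 4: SEND seq=273 -> fresh
Step 5: SEND seq=407 -> fresh
Step 6: SEND seq=558 -> fresh
Step 7: SEND seq=2124 -> fresh

Answer: none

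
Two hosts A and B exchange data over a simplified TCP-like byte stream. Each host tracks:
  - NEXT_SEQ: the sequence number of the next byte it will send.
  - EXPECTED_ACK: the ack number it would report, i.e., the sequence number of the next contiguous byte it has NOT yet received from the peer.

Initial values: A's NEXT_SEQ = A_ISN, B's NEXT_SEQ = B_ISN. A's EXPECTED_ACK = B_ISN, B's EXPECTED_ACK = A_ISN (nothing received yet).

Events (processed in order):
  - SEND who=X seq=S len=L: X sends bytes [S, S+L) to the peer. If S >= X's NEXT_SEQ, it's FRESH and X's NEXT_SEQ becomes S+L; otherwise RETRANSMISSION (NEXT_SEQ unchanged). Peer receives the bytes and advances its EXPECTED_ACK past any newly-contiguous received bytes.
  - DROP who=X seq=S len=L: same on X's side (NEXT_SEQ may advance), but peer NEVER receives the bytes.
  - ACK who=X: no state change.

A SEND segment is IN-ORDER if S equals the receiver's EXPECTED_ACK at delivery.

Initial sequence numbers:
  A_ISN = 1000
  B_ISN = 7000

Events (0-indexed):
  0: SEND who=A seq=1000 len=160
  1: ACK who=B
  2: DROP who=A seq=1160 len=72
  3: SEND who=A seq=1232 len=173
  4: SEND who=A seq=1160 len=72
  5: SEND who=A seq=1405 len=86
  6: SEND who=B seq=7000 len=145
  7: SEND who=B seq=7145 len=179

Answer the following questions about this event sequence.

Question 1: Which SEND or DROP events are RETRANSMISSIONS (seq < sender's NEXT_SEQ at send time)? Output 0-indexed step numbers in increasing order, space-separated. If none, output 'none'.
Step 0: SEND seq=1000 -> fresh
Step 2: DROP seq=1160 -> fresh
Step 3: SEND seq=1232 -> fresh
Step 4: SEND seq=1160 -> retransmit
Step 5: SEND seq=1405 -> fresh
Step 6: SEND seq=7000 -> fresh
Step 7: SEND seq=7145 -> fresh

Answer: 4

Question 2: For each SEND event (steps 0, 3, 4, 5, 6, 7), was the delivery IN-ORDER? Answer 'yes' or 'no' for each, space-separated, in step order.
Answer: yes no yes yes yes yes

Derivation:
Step 0: SEND seq=1000 -> in-order
Step 3: SEND seq=1232 -> out-of-order
Step 4: SEND seq=1160 -> in-order
Step 5: SEND seq=1405 -> in-order
Step 6: SEND seq=7000 -> in-order
Step 7: SEND seq=7145 -> in-order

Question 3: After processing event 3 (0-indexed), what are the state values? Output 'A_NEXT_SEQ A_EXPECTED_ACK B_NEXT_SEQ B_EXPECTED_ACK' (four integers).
After event 0: A_seq=1160 A_ack=7000 B_seq=7000 B_ack=1160
After event 1: A_seq=1160 A_ack=7000 B_seq=7000 B_ack=1160
After event 2: A_seq=1232 A_ack=7000 B_seq=7000 B_ack=1160
After event 3: A_seq=1405 A_ack=7000 B_seq=7000 B_ack=1160

1405 7000 7000 1160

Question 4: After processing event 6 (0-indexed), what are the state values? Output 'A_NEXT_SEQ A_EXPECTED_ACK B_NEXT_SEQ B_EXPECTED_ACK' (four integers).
After event 0: A_seq=1160 A_ack=7000 B_seq=7000 B_ack=1160
After event 1: A_seq=1160 A_ack=7000 B_seq=7000 B_ack=1160
After event 2: A_seq=1232 A_ack=7000 B_seq=7000 B_ack=1160
After event 3: A_seq=1405 A_ack=7000 B_seq=7000 B_ack=1160
After event 4: A_seq=1405 A_ack=7000 B_seq=7000 B_ack=1405
After event 5: A_seq=1491 A_ack=7000 B_seq=7000 B_ack=1491
After event 6: A_seq=1491 A_ack=7145 B_seq=7145 B_ack=1491

1491 7145 7145 1491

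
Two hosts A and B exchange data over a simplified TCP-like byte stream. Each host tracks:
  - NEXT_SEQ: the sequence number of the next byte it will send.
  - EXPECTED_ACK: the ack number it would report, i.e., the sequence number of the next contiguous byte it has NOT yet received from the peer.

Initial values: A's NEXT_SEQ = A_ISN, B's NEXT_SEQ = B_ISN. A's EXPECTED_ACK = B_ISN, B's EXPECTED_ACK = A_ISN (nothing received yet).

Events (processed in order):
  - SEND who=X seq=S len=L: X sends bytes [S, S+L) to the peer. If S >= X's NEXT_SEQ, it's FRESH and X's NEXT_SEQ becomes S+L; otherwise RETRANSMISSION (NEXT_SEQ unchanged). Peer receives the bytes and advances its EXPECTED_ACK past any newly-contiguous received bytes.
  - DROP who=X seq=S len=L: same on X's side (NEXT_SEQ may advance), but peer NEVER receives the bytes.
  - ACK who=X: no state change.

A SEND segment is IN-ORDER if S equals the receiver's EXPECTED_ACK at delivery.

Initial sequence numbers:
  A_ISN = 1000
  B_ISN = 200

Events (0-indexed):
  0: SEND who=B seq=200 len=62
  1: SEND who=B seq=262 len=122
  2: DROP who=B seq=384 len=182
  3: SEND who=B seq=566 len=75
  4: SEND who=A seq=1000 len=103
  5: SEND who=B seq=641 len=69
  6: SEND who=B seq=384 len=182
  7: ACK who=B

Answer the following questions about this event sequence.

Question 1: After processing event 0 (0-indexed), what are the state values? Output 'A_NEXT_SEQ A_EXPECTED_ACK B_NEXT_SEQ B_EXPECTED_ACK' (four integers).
After event 0: A_seq=1000 A_ack=262 B_seq=262 B_ack=1000

1000 262 262 1000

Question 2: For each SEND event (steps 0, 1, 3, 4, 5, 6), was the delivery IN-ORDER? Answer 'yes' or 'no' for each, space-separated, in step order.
Step 0: SEND seq=200 -> in-order
Step 1: SEND seq=262 -> in-order
Step 3: SEND seq=566 -> out-of-order
Step 4: SEND seq=1000 -> in-order
Step 5: SEND seq=641 -> out-of-order
Step 6: SEND seq=384 -> in-order

Answer: yes yes no yes no yes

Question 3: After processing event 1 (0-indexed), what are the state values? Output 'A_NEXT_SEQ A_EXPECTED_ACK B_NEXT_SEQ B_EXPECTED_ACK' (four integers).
After event 0: A_seq=1000 A_ack=262 B_seq=262 B_ack=1000
After event 1: A_seq=1000 A_ack=384 B_seq=384 B_ack=1000

1000 384 384 1000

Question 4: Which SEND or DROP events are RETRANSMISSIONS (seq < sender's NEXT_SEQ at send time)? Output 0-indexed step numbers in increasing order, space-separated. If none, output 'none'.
Step 0: SEND seq=200 -> fresh
Step 1: SEND seq=262 -> fresh
Step 2: DROP seq=384 -> fresh
Step 3: SEND seq=566 -> fresh
Step 4: SEND seq=1000 -> fresh
Step 5: SEND seq=641 -> fresh
Step 6: SEND seq=384 -> retransmit

Answer: 6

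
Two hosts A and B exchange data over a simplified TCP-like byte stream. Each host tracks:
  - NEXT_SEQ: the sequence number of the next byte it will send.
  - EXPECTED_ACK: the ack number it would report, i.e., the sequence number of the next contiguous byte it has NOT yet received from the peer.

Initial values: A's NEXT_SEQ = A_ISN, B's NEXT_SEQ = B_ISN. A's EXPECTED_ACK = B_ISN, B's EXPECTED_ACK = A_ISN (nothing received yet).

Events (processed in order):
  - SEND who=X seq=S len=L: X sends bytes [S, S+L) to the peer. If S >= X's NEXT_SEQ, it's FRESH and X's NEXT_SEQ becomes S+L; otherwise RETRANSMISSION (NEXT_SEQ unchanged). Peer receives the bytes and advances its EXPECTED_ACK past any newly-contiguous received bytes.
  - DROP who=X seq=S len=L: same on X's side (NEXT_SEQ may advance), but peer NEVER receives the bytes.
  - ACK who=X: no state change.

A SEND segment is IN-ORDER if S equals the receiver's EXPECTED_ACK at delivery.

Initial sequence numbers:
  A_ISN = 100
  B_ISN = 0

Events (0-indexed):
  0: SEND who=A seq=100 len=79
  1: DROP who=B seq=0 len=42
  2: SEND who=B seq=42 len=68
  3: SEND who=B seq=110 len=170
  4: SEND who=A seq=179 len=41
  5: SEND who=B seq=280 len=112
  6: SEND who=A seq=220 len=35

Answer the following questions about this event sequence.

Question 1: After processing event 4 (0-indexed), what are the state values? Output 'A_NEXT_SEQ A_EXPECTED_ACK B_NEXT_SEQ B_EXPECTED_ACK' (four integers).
After event 0: A_seq=179 A_ack=0 B_seq=0 B_ack=179
After event 1: A_seq=179 A_ack=0 B_seq=42 B_ack=179
After event 2: A_seq=179 A_ack=0 B_seq=110 B_ack=179
After event 3: A_seq=179 A_ack=0 B_seq=280 B_ack=179
After event 4: A_seq=220 A_ack=0 B_seq=280 B_ack=220

220 0 280 220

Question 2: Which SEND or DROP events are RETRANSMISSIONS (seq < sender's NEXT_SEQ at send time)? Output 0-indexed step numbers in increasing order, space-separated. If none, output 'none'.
Answer: none

Derivation:
Step 0: SEND seq=100 -> fresh
Step 1: DROP seq=0 -> fresh
Step 2: SEND seq=42 -> fresh
Step 3: SEND seq=110 -> fresh
Step 4: SEND seq=179 -> fresh
Step 5: SEND seq=280 -> fresh
Step 6: SEND seq=220 -> fresh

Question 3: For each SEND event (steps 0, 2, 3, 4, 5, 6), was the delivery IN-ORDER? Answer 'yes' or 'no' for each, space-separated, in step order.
Step 0: SEND seq=100 -> in-order
Step 2: SEND seq=42 -> out-of-order
Step 3: SEND seq=110 -> out-of-order
Step 4: SEND seq=179 -> in-order
Step 5: SEND seq=280 -> out-of-order
Step 6: SEND seq=220 -> in-order

Answer: yes no no yes no yes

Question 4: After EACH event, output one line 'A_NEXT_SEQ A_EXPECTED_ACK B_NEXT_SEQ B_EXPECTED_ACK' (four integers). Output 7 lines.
179 0 0 179
179 0 42 179
179 0 110 179
179 0 280 179
220 0 280 220
220 0 392 220
255 0 392 255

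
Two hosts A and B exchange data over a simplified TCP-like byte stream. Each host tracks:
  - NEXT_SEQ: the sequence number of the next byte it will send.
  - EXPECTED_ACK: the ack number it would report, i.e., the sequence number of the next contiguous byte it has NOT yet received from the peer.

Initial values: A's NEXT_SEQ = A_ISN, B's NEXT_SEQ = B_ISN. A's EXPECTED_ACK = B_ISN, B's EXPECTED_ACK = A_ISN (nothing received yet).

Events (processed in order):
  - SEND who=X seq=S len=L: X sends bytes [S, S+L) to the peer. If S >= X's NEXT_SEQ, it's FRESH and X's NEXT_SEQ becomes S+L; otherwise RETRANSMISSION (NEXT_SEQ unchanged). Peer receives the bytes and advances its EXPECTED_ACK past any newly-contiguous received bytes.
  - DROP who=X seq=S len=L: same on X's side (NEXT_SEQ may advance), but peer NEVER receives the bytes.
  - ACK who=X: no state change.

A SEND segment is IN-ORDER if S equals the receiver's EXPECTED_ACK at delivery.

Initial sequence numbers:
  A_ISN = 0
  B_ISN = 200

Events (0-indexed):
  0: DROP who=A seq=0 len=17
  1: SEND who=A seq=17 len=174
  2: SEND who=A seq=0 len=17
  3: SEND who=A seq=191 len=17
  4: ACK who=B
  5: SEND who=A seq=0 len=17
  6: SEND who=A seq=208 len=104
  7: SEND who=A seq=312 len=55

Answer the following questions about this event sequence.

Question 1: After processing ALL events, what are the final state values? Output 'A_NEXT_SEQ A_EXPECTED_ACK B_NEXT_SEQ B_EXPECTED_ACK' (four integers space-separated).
Answer: 367 200 200 367

Derivation:
After event 0: A_seq=17 A_ack=200 B_seq=200 B_ack=0
After event 1: A_seq=191 A_ack=200 B_seq=200 B_ack=0
After event 2: A_seq=191 A_ack=200 B_seq=200 B_ack=191
After event 3: A_seq=208 A_ack=200 B_seq=200 B_ack=208
After event 4: A_seq=208 A_ack=200 B_seq=200 B_ack=208
After event 5: A_seq=208 A_ack=200 B_seq=200 B_ack=208
After event 6: A_seq=312 A_ack=200 B_seq=200 B_ack=312
After event 7: A_seq=367 A_ack=200 B_seq=200 B_ack=367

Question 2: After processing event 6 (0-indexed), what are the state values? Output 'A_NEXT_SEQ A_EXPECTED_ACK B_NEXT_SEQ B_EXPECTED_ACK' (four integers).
After event 0: A_seq=17 A_ack=200 B_seq=200 B_ack=0
After event 1: A_seq=191 A_ack=200 B_seq=200 B_ack=0
After event 2: A_seq=191 A_ack=200 B_seq=200 B_ack=191
After event 3: A_seq=208 A_ack=200 B_seq=200 B_ack=208
After event 4: A_seq=208 A_ack=200 B_seq=200 B_ack=208
After event 5: A_seq=208 A_ack=200 B_seq=200 B_ack=208
After event 6: A_seq=312 A_ack=200 B_seq=200 B_ack=312

312 200 200 312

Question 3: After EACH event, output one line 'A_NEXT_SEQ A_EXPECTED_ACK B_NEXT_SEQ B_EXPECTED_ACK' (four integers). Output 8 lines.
17 200 200 0
191 200 200 0
191 200 200 191
208 200 200 208
208 200 200 208
208 200 200 208
312 200 200 312
367 200 200 367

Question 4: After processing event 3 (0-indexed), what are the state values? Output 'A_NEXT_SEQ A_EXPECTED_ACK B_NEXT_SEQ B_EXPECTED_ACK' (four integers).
After event 0: A_seq=17 A_ack=200 B_seq=200 B_ack=0
After event 1: A_seq=191 A_ack=200 B_seq=200 B_ack=0
After event 2: A_seq=191 A_ack=200 B_seq=200 B_ack=191
After event 3: A_seq=208 A_ack=200 B_seq=200 B_ack=208

208 200 200 208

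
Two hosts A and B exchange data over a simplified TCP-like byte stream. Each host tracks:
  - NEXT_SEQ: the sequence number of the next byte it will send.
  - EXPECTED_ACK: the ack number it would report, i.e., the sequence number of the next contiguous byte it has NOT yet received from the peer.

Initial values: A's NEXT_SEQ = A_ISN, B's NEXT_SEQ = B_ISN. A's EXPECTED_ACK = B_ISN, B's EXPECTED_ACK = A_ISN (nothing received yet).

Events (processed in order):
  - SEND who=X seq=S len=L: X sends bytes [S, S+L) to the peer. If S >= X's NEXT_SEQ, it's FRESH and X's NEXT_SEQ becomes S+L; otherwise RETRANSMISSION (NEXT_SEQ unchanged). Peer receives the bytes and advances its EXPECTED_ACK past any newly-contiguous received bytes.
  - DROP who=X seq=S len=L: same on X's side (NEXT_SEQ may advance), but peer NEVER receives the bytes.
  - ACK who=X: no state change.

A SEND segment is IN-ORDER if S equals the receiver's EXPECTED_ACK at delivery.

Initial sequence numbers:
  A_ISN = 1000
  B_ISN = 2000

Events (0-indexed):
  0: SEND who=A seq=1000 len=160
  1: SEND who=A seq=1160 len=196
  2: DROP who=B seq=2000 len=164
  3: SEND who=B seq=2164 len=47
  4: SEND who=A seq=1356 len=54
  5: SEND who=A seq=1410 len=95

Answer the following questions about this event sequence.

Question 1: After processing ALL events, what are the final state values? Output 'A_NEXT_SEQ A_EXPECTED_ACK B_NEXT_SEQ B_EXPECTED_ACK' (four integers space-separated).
Answer: 1505 2000 2211 1505

Derivation:
After event 0: A_seq=1160 A_ack=2000 B_seq=2000 B_ack=1160
After event 1: A_seq=1356 A_ack=2000 B_seq=2000 B_ack=1356
After event 2: A_seq=1356 A_ack=2000 B_seq=2164 B_ack=1356
After event 3: A_seq=1356 A_ack=2000 B_seq=2211 B_ack=1356
After event 4: A_seq=1410 A_ack=2000 B_seq=2211 B_ack=1410
After event 5: A_seq=1505 A_ack=2000 B_seq=2211 B_ack=1505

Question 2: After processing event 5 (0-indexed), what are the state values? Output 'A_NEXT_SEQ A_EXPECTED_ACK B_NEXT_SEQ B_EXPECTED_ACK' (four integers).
After event 0: A_seq=1160 A_ack=2000 B_seq=2000 B_ack=1160
After event 1: A_seq=1356 A_ack=2000 B_seq=2000 B_ack=1356
After event 2: A_seq=1356 A_ack=2000 B_seq=2164 B_ack=1356
After event 3: A_seq=1356 A_ack=2000 B_seq=2211 B_ack=1356
After event 4: A_seq=1410 A_ack=2000 B_seq=2211 B_ack=1410
After event 5: A_seq=1505 A_ack=2000 B_seq=2211 B_ack=1505

1505 2000 2211 1505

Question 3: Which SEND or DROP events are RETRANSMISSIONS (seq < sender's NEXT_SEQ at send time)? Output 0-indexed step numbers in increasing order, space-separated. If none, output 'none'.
Step 0: SEND seq=1000 -> fresh
Step 1: SEND seq=1160 -> fresh
Step 2: DROP seq=2000 -> fresh
Step 3: SEND seq=2164 -> fresh
Step 4: SEND seq=1356 -> fresh
Step 5: SEND seq=1410 -> fresh

Answer: none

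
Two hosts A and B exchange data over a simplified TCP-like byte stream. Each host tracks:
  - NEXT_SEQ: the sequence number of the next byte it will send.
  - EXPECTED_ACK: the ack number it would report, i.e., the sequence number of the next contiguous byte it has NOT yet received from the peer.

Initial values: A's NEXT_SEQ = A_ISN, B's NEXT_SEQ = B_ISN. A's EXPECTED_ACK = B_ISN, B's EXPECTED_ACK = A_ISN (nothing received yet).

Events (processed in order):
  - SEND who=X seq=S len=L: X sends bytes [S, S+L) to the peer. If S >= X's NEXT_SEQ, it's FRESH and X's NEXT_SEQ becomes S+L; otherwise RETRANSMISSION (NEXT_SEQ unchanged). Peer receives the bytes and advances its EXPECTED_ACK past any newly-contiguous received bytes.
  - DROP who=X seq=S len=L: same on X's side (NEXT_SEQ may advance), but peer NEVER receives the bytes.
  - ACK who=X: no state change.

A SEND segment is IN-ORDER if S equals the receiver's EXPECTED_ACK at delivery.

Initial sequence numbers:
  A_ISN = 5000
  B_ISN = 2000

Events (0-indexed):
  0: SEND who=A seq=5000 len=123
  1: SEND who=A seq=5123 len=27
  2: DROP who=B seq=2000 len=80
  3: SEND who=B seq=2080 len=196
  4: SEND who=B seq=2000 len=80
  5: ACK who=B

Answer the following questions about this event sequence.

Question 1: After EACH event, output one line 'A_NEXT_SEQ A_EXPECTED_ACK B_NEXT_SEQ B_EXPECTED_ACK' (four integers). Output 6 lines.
5123 2000 2000 5123
5150 2000 2000 5150
5150 2000 2080 5150
5150 2000 2276 5150
5150 2276 2276 5150
5150 2276 2276 5150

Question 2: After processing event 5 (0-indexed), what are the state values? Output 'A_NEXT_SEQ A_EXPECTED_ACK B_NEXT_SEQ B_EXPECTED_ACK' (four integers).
After event 0: A_seq=5123 A_ack=2000 B_seq=2000 B_ack=5123
After event 1: A_seq=5150 A_ack=2000 B_seq=2000 B_ack=5150
After event 2: A_seq=5150 A_ack=2000 B_seq=2080 B_ack=5150
After event 3: A_seq=5150 A_ack=2000 B_seq=2276 B_ack=5150
After event 4: A_seq=5150 A_ack=2276 B_seq=2276 B_ack=5150
After event 5: A_seq=5150 A_ack=2276 B_seq=2276 B_ack=5150

5150 2276 2276 5150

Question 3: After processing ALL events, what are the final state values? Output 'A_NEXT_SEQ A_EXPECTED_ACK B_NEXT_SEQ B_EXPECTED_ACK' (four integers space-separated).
After event 0: A_seq=5123 A_ack=2000 B_seq=2000 B_ack=5123
After event 1: A_seq=5150 A_ack=2000 B_seq=2000 B_ack=5150
After event 2: A_seq=5150 A_ack=2000 B_seq=2080 B_ack=5150
After event 3: A_seq=5150 A_ack=2000 B_seq=2276 B_ack=5150
After event 4: A_seq=5150 A_ack=2276 B_seq=2276 B_ack=5150
After event 5: A_seq=5150 A_ack=2276 B_seq=2276 B_ack=5150

Answer: 5150 2276 2276 5150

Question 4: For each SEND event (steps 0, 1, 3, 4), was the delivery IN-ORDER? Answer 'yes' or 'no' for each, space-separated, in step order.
Answer: yes yes no yes

Derivation:
Step 0: SEND seq=5000 -> in-order
Step 1: SEND seq=5123 -> in-order
Step 3: SEND seq=2080 -> out-of-order
Step 4: SEND seq=2000 -> in-order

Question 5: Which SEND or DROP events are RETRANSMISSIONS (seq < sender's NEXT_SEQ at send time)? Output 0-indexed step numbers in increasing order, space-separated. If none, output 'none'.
Answer: 4

Derivation:
Step 0: SEND seq=5000 -> fresh
Step 1: SEND seq=5123 -> fresh
Step 2: DROP seq=2000 -> fresh
Step 3: SEND seq=2080 -> fresh
Step 4: SEND seq=2000 -> retransmit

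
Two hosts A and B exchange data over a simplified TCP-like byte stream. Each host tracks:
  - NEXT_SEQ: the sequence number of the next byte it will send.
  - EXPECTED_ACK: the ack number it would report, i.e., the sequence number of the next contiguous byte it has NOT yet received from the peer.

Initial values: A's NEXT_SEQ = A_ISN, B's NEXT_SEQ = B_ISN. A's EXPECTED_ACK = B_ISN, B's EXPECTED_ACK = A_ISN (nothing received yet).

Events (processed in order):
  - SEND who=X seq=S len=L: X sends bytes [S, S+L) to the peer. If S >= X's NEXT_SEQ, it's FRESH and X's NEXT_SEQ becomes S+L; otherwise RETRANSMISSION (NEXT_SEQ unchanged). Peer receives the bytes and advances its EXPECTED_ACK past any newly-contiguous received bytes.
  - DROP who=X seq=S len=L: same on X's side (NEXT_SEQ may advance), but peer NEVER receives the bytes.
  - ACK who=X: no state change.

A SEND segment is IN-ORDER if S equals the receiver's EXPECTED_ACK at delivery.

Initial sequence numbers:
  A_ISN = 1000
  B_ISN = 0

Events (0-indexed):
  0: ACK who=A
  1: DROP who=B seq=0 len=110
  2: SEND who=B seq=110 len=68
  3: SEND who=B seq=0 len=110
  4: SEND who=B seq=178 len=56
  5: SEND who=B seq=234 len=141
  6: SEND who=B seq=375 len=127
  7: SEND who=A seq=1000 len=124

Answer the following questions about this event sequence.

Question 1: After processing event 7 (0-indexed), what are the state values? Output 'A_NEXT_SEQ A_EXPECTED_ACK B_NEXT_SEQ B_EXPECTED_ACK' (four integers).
After event 0: A_seq=1000 A_ack=0 B_seq=0 B_ack=1000
After event 1: A_seq=1000 A_ack=0 B_seq=110 B_ack=1000
After event 2: A_seq=1000 A_ack=0 B_seq=178 B_ack=1000
After event 3: A_seq=1000 A_ack=178 B_seq=178 B_ack=1000
After event 4: A_seq=1000 A_ack=234 B_seq=234 B_ack=1000
After event 5: A_seq=1000 A_ack=375 B_seq=375 B_ack=1000
After event 6: A_seq=1000 A_ack=502 B_seq=502 B_ack=1000
After event 7: A_seq=1124 A_ack=502 B_seq=502 B_ack=1124

1124 502 502 1124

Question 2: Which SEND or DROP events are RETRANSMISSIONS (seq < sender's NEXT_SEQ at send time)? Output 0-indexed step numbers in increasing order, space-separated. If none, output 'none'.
Answer: 3

Derivation:
Step 1: DROP seq=0 -> fresh
Step 2: SEND seq=110 -> fresh
Step 3: SEND seq=0 -> retransmit
Step 4: SEND seq=178 -> fresh
Step 5: SEND seq=234 -> fresh
Step 6: SEND seq=375 -> fresh
Step 7: SEND seq=1000 -> fresh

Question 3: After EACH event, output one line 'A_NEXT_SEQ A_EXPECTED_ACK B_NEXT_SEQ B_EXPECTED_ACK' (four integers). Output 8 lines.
1000 0 0 1000
1000 0 110 1000
1000 0 178 1000
1000 178 178 1000
1000 234 234 1000
1000 375 375 1000
1000 502 502 1000
1124 502 502 1124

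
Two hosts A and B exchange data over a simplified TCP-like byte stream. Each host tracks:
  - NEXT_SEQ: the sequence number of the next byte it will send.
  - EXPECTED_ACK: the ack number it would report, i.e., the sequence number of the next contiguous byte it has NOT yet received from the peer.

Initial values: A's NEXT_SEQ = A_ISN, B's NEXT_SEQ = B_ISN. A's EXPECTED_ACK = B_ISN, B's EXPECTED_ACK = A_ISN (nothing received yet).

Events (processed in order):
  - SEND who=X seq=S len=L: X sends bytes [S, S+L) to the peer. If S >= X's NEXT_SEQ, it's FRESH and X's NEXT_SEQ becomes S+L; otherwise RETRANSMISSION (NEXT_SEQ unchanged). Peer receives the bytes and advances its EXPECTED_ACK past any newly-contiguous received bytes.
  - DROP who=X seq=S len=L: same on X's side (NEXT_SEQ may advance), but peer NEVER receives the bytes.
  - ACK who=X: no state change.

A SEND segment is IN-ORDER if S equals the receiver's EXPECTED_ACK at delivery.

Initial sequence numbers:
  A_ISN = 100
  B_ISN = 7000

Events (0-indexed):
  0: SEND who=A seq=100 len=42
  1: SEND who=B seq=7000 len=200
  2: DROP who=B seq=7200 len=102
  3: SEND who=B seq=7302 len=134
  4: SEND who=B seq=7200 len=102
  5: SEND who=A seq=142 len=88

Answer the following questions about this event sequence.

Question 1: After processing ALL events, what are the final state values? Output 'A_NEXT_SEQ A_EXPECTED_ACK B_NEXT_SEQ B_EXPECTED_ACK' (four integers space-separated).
After event 0: A_seq=142 A_ack=7000 B_seq=7000 B_ack=142
After event 1: A_seq=142 A_ack=7200 B_seq=7200 B_ack=142
After event 2: A_seq=142 A_ack=7200 B_seq=7302 B_ack=142
After event 3: A_seq=142 A_ack=7200 B_seq=7436 B_ack=142
After event 4: A_seq=142 A_ack=7436 B_seq=7436 B_ack=142
After event 5: A_seq=230 A_ack=7436 B_seq=7436 B_ack=230

Answer: 230 7436 7436 230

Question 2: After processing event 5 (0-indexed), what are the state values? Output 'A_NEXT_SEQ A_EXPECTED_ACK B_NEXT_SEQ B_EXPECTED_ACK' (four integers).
After event 0: A_seq=142 A_ack=7000 B_seq=7000 B_ack=142
After event 1: A_seq=142 A_ack=7200 B_seq=7200 B_ack=142
After event 2: A_seq=142 A_ack=7200 B_seq=7302 B_ack=142
After event 3: A_seq=142 A_ack=7200 B_seq=7436 B_ack=142
After event 4: A_seq=142 A_ack=7436 B_seq=7436 B_ack=142
After event 5: A_seq=230 A_ack=7436 B_seq=7436 B_ack=230

230 7436 7436 230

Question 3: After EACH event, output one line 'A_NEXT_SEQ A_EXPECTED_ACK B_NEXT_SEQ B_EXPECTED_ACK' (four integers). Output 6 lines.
142 7000 7000 142
142 7200 7200 142
142 7200 7302 142
142 7200 7436 142
142 7436 7436 142
230 7436 7436 230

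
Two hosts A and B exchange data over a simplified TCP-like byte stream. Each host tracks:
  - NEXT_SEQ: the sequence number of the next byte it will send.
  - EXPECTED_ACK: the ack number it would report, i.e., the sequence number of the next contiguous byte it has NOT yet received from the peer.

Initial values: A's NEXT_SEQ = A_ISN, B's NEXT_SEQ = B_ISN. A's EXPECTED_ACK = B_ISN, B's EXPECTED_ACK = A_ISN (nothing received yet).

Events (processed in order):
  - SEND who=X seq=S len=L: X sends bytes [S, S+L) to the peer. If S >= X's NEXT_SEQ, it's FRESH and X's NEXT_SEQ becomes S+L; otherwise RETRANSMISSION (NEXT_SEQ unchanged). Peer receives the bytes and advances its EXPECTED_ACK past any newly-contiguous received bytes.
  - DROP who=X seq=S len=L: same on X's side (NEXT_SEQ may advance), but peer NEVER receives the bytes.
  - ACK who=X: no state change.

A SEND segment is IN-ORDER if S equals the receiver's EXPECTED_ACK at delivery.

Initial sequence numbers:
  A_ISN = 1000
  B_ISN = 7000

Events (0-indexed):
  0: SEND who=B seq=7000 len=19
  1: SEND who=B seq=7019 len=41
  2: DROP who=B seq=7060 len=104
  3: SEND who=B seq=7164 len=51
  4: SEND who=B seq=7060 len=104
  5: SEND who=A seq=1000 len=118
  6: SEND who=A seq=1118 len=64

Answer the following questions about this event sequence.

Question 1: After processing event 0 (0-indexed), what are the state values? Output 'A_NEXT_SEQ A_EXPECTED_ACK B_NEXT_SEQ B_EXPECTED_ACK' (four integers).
After event 0: A_seq=1000 A_ack=7019 B_seq=7019 B_ack=1000

1000 7019 7019 1000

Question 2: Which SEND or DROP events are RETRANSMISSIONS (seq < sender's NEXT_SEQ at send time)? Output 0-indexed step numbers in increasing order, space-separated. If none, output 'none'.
Answer: 4

Derivation:
Step 0: SEND seq=7000 -> fresh
Step 1: SEND seq=7019 -> fresh
Step 2: DROP seq=7060 -> fresh
Step 3: SEND seq=7164 -> fresh
Step 4: SEND seq=7060 -> retransmit
Step 5: SEND seq=1000 -> fresh
Step 6: SEND seq=1118 -> fresh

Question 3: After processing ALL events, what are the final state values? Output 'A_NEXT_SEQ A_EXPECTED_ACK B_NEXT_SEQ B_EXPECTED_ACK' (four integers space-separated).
After event 0: A_seq=1000 A_ack=7019 B_seq=7019 B_ack=1000
After event 1: A_seq=1000 A_ack=7060 B_seq=7060 B_ack=1000
After event 2: A_seq=1000 A_ack=7060 B_seq=7164 B_ack=1000
After event 3: A_seq=1000 A_ack=7060 B_seq=7215 B_ack=1000
After event 4: A_seq=1000 A_ack=7215 B_seq=7215 B_ack=1000
After event 5: A_seq=1118 A_ack=7215 B_seq=7215 B_ack=1118
After event 6: A_seq=1182 A_ack=7215 B_seq=7215 B_ack=1182

Answer: 1182 7215 7215 1182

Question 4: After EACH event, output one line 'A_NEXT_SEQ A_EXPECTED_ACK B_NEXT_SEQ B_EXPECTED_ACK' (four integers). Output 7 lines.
1000 7019 7019 1000
1000 7060 7060 1000
1000 7060 7164 1000
1000 7060 7215 1000
1000 7215 7215 1000
1118 7215 7215 1118
1182 7215 7215 1182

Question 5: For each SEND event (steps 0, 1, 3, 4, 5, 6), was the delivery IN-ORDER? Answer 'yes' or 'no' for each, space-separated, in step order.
Step 0: SEND seq=7000 -> in-order
Step 1: SEND seq=7019 -> in-order
Step 3: SEND seq=7164 -> out-of-order
Step 4: SEND seq=7060 -> in-order
Step 5: SEND seq=1000 -> in-order
Step 6: SEND seq=1118 -> in-order

Answer: yes yes no yes yes yes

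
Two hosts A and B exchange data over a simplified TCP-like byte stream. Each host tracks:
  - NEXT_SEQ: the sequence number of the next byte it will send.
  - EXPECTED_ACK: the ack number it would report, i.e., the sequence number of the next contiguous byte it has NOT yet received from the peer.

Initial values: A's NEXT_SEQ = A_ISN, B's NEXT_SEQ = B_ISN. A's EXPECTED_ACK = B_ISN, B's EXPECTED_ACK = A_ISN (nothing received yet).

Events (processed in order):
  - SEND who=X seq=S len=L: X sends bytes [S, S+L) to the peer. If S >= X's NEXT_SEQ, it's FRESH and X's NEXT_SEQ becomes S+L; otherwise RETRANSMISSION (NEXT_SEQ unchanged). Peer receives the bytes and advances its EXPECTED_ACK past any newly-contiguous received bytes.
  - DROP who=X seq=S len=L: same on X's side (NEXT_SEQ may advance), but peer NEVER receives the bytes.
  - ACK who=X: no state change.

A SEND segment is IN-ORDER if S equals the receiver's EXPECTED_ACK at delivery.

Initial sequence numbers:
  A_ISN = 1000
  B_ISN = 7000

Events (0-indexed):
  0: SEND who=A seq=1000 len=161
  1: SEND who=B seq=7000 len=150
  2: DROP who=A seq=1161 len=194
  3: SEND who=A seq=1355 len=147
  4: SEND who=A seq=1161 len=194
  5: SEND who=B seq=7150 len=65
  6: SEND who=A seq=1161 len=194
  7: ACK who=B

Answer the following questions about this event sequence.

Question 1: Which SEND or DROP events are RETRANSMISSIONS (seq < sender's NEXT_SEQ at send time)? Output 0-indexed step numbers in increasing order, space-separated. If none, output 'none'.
Answer: 4 6

Derivation:
Step 0: SEND seq=1000 -> fresh
Step 1: SEND seq=7000 -> fresh
Step 2: DROP seq=1161 -> fresh
Step 3: SEND seq=1355 -> fresh
Step 4: SEND seq=1161 -> retransmit
Step 5: SEND seq=7150 -> fresh
Step 6: SEND seq=1161 -> retransmit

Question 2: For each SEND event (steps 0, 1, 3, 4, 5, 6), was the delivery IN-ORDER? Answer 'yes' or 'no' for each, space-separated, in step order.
Answer: yes yes no yes yes no

Derivation:
Step 0: SEND seq=1000 -> in-order
Step 1: SEND seq=7000 -> in-order
Step 3: SEND seq=1355 -> out-of-order
Step 4: SEND seq=1161 -> in-order
Step 5: SEND seq=7150 -> in-order
Step 6: SEND seq=1161 -> out-of-order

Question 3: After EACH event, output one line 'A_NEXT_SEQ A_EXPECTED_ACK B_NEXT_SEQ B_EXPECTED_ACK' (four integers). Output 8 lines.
1161 7000 7000 1161
1161 7150 7150 1161
1355 7150 7150 1161
1502 7150 7150 1161
1502 7150 7150 1502
1502 7215 7215 1502
1502 7215 7215 1502
1502 7215 7215 1502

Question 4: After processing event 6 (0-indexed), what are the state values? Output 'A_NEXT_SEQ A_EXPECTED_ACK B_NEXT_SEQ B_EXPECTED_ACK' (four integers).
After event 0: A_seq=1161 A_ack=7000 B_seq=7000 B_ack=1161
After event 1: A_seq=1161 A_ack=7150 B_seq=7150 B_ack=1161
After event 2: A_seq=1355 A_ack=7150 B_seq=7150 B_ack=1161
After event 3: A_seq=1502 A_ack=7150 B_seq=7150 B_ack=1161
After event 4: A_seq=1502 A_ack=7150 B_seq=7150 B_ack=1502
After event 5: A_seq=1502 A_ack=7215 B_seq=7215 B_ack=1502
After event 6: A_seq=1502 A_ack=7215 B_seq=7215 B_ack=1502

1502 7215 7215 1502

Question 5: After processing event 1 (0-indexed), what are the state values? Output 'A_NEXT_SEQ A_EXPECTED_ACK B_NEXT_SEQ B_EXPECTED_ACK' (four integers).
After event 0: A_seq=1161 A_ack=7000 B_seq=7000 B_ack=1161
After event 1: A_seq=1161 A_ack=7150 B_seq=7150 B_ack=1161

1161 7150 7150 1161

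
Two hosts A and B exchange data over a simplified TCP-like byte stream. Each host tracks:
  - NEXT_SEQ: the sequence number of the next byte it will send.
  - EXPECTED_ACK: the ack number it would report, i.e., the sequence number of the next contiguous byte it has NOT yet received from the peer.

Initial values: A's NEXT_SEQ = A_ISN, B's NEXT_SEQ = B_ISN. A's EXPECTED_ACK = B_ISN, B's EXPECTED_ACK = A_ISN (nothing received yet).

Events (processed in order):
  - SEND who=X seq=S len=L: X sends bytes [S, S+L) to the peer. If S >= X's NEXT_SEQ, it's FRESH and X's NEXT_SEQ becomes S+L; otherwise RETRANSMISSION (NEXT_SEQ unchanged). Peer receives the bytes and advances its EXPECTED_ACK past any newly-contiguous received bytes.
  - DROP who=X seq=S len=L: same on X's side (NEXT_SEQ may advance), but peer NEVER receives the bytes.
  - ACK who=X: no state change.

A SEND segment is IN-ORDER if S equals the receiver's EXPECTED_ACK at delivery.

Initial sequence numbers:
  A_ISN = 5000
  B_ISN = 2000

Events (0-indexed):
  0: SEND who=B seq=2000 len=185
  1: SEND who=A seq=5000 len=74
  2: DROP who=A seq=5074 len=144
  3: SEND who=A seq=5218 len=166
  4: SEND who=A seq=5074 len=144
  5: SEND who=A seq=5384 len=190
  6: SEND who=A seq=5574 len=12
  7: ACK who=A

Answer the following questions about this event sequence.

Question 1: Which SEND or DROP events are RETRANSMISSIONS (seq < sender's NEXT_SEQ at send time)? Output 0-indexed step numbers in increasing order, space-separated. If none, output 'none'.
Answer: 4

Derivation:
Step 0: SEND seq=2000 -> fresh
Step 1: SEND seq=5000 -> fresh
Step 2: DROP seq=5074 -> fresh
Step 3: SEND seq=5218 -> fresh
Step 4: SEND seq=5074 -> retransmit
Step 5: SEND seq=5384 -> fresh
Step 6: SEND seq=5574 -> fresh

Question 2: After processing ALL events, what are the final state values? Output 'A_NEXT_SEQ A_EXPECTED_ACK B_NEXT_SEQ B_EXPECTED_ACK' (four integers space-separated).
After event 0: A_seq=5000 A_ack=2185 B_seq=2185 B_ack=5000
After event 1: A_seq=5074 A_ack=2185 B_seq=2185 B_ack=5074
After event 2: A_seq=5218 A_ack=2185 B_seq=2185 B_ack=5074
After event 3: A_seq=5384 A_ack=2185 B_seq=2185 B_ack=5074
After event 4: A_seq=5384 A_ack=2185 B_seq=2185 B_ack=5384
After event 5: A_seq=5574 A_ack=2185 B_seq=2185 B_ack=5574
After event 6: A_seq=5586 A_ack=2185 B_seq=2185 B_ack=5586
After event 7: A_seq=5586 A_ack=2185 B_seq=2185 B_ack=5586

Answer: 5586 2185 2185 5586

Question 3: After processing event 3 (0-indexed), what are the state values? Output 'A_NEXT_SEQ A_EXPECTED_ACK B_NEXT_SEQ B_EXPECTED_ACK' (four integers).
After event 0: A_seq=5000 A_ack=2185 B_seq=2185 B_ack=5000
After event 1: A_seq=5074 A_ack=2185 B_seq=2185 B_ack=5074
After event 2: A_seq=5218 A_ack=2185 B_seq=2185 B_ack=5074
After event 3: A_seq=5384 A_ack=2185 B_seq=2185 B_ack=5074

5384 2185 2185 5074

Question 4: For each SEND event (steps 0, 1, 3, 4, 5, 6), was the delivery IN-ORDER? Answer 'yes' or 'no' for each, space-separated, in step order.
Answer: yes yes no yes yes yes

Derivation:
Step 0: SEND seq=2000 -> in-order
Step 1: SEND seq=5000 -> in-order
Step 3: SEND seq=5218 -> out-of-order
Step 4: SEND seq=5074 -> in-order
Step 5: SEND seq=5384 -> in-order
Step 6: SEND seq=5574 -> in-order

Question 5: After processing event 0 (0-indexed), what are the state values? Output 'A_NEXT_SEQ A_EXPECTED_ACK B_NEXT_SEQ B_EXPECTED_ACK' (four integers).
After event 0: A_seq=5000 A_ack=2185 B_seq=2185 B_ack=5000

5000 2185 2185 5000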